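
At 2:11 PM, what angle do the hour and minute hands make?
Hour hand position: 2 x 30 + 11 x 0.5 = 65.5 degrees
Minute hand position: 11 x 6 = 66 degrees
Difference: |65.5 - 66| = 0.5 degrees
The angle between the hands is 0.5 degrees

Final answer: 0.5 degrees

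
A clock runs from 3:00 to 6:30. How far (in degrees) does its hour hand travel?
The hour hand moves 0.5 degrees per minute.
Time elapsed: 6:30 - 3:00 = 210 minutes
Angular displacement: 210 x 0.5 = 105 degrees

Final answer: 105 degrees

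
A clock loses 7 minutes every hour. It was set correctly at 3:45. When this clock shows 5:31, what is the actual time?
For every 60 true minutes, the faulty clock advances 53 minutes, so 1 faulty-clock minute corresponds to 60/53 true minutes.
From 3:45 to 5:31 on the faulty dial is 106 minutes.
True elapsed: 106 x 60/53 = 120 minutes = 2 hours.
True time: 3:45 + 2 hours = 5:45.

Final answer: 5:45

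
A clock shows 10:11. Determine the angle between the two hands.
Hour hand position: 10 x 30 + 11 x 0.5 = 305.5 degrees
Minute hand position: 11 x 6 = 66 degrees
Difference: |305.5 - 66| = 239.5 degrees
Since 239.5 > 180, the smaller angle is 360 - 239.5 = 120.5 degrees

Final answer: 120.5 degrees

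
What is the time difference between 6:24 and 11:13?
From 6:24 to 11:13:
(11 x 60 + 13) - (6 x 60 + 24) = 673 - 384 = 289 minutes
= 4 hours and 49 minutes

Final answer: 4 hours and 49 minutes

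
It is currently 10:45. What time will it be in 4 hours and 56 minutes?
Starting time: 10:45
Adding 56 minutes to 45 minutes: 45 + 56 = 101 minutes = 1 hour and 41 minutes
Adding 4 hours: 10 + 4 + 1 (carry) = 15 - 12 = 3
Final time: 3:41

Final answer: 3:41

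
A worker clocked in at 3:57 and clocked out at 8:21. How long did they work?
From 3:57 to 8:21:
(8 x 60 + 21) - (3 x 60 + 57) = 501 - 237 = 264 minutes
= 4 hours and 24 minutes

Final answer: 4 hours and 24 minutes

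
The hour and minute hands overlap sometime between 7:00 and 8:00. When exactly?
The minute hand gains 5.5 degrees per minute on the hour hand.
At 7:00, the hour hand is at 210 degrees and the minute hand is at 0 degrees.
The gap is 210 degrees. Time to close: 210/5.5 = 60 x 7/11 = 38.18 minutes.
The hands overlap at 38.18 minutes past 7:00.

Final answer: 38.18 minutes past 7:00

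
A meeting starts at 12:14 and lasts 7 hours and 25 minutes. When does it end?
Starting time: 12:14
Adding 25 minutes to 14 minutes: 14 + 25 = 39 minutes
Adding 7 hours: 12 + 7 = 19 - 12 = 7
Final time: 7:39

Final answer: 7:39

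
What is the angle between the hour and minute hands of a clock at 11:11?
Hour hand position: 11 x 30 + 11 x 0.5 = 335.5 degrees
Minute hand position: 11 x 6 = 66 degrees
Difference: |335.5 - 66| = 269.5 degrees
Since 269.5 > 180, the smaller angle is 360 - 269.5 = 90.5 degrees

Final answer: 90.5 degrees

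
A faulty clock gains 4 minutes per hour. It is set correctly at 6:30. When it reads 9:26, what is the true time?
For every 60 true minutes, the faulty clock advances 64 minutes, so 1 faulty-clock minute corresponds to 60/64 true minutes.
From 6:30 to 9:26 on the faulty dial is 176 minutes.
True elapsed: 176 x 60/64 = 165 minutes = 2 hours and 45 minutes.
True time: 6:30 + 2 hours and 45 minutes = 9:15.

Final answer: 9:15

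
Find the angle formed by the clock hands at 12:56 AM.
Hour hand position: 0 x 30 + 56 x 0.5 = 28 degrees
Minute hand position: 56 x 6 = 336 degrees
Difference: |28 - 336| = 308 degrees
Since 308 > 180, the smaller angle is 360 - 308 = 52 degrees

Final answer: 52 degrees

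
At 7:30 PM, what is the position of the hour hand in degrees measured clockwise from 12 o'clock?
The hour hand moves 30 degrees per hour and 0.5 degrees per minute.
At 7:30: (7) x 30 + 30 x 0.5 = 210 + 15 = 225 degrees

Final answer: 225 degrees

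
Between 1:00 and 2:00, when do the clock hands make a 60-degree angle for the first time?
At t minutes past 1:00, the hour hand is at 30 x 1 + 0.5t degrees and the minute hand is at 6t degrees.
The smaller angle between them is 60 degrees when |30H - 5.5t| = 60 or |30H - 5.5t| = 300.
With H = 1, solve 30 x 1 - 5.5t = +/- target for each target:
  t = (30 x 1 - 60) / 5.5 = -5.45 (outside (0, 60))
  t = (30 x 1 + 60) / 5.5 = 16.36
  t = (30 x 1 - 300) / 5.5 = -49.09 (outside (0, 60))
  t = (30 x 1 + 300) / 5.5 = 60 (outside (0, 60))
Valid solutions in (0, 60): {16.36} minutes.
The first occurrence is t = 16.36 minutes.
The hands form a 60-degree angle at 16.36 minutes past 1:00.

Final answer: 16.36 minutes past 1:00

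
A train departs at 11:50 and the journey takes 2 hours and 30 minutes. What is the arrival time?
Starting time: 11:50
Adding 30 minutes to 50 minutes: 50 + 30 = 80 minutes = 1 hour and 20 minutes
Adding 2 hours: 11 + 2 + 1 (carry) = 14 - 12 = 2
Final time: 2:20

Final answer: 2:20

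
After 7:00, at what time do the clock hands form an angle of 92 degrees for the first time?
At t minutes past 7:00, the hour hand is at 30 x 7 + 0.5t degrees and the minute hand is at 6t degrees.
The smaller angle between them is 92 degrees when |30H - 5.5t| = 92 or |30H - 5.5t| = 268.
With H = 7, solve 30 x 7 - 5.5t = +/- target for each target:
  t = (30 x 7 - 92) / 5.5 = 21.45
  t = (30 x 7 + 92) / 5.5 = 54.91
  t = (30 x 7 - 268) / 5.5 = -10.55 (outside (0, 60))
  t = (30 x 7 + 268) / 5.5 = 86.91 (outside (0, 60))
Valid solutions in (0, 60): {21.45, 54.91} minutes.
The first occurrence is t = 21.45 minutes.
The hands form a 92-degree angle at 21.45 minutes past 7:00.

Final answer: 21.45 minutes past 7:00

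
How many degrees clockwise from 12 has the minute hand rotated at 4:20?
The minute hand moves 6 degrees per minute.
At 4:20: 20 x 6 = 120 degrees

Final answer: 120 degrees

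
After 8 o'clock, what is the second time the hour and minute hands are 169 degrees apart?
At t minutes past 8:00, the hour hand is at 30 x 8 + 0.5t degrees and the minute hand is at 6t degrees.
The smaller angle between them is 169 degrees when |30H - 5.5t| = 169 or |30H - 5.5t| = 191.
With H = 8, solve 30 x 8 - 5.5t = +/- target for each target:
  t = (30 x 8 - 169) / 5.5 = 12.91
  t = (30 x 8 + 169) / 5.5 = 74.36 (outside (0, 60))
  t = (30 x 8 - 191) / 5.5 = 8.91
  t = (30 x 8 + 191) / 5.5 = 78.36 (outside (0, 60))
Valid solutions in (0, 60): {8.91, 12.91} minutes.
The second occurrence is t = 12.91 minutes.
The hands form a 169-degree angle at 12.91 minutes past 8:00.

Final answer: 12.91 minutes past 8:00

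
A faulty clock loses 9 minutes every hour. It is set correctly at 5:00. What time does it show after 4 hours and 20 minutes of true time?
For every 60 true minutes, the faulty clock advances 60 - 9 = 51 minutes.
True elapsed: 4 hours and 20 minutes = 260 minutes.
Faulty clock advances: 260 x 51/60 = 221 minutes (drift: 39 minutes behind).
Shown time: 5:00 + 221 minutes = 8:41.

Final answer: 8:41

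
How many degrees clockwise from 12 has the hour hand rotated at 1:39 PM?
The hour hand moves 30 degrees per hour and 0.5 degrees per minute.
At 1:39: (1) x 30 + 39 x 0.5 = 30 + 19.5 = 49.5 degrees

Final answer: 49.5 degrees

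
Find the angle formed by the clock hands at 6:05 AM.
Hour hand position: 6 x 30 + 5 x 0.5 = 182.5 degrees
Minute hand position: 5 x 6 = 30 degrees
Difference: |182.5 - 30| = 152.5 degrees
The angle between the hands is 152.5 degrees

Final answer: 152.5 degrees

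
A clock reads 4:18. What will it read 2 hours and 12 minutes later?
Starting time: 4:18
Adding 12 minutes to 18 minutes: 18 + 12 = 30 minutes
Adding 2 hours: 4 + 2 = 6
Final time: 6:30

Final answer: 6:30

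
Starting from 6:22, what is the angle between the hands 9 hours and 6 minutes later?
First find the time 9 hours and 6 minutes after 6:22.
Total minutes: 6 x 60 + 22 + 9 x 60 + 6 = 928.
928 mod 720 = 208 minutes = 3:28.
Now compute the angle at 3:28:
Hour hand: 3 x 30 + 28 x 0.5 = 104 degrees
Minute hand: 28 x 6 = 168 degrees
Difference: |104 - 168| = 64 degrees
The angle is 64 degrees

Final answer: 64 degrees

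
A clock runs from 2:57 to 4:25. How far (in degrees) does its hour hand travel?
The hour hand moves 0.5 degrees per minute.
Time elapsed: 4:25 - 2:57 = 88 minutes
Angular displacement: 88 x 0.5 = 44 degrees

Final answer: 44 degrees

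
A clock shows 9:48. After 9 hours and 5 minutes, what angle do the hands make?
First find the time 9 hours and 5 minutes after 9:48.
Total minutes: 9 x 60 + 48 + 9 x 60 + 5 = 1133.
1133 mod 720 = 413 minutes = 6:53.
Now compute the angle at 6:53:
Hour hand: 6 x 30 + 53 x 0.5 = 206.5 degrees
Minute hand: 53 x 6 = 318 degrees
Difference: |206.5 - 318| = 111.5 degrees
The angle is 111.5 degrees

Final answer: 111.5 degrees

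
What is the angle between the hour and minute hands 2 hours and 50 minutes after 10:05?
First find the time 2 hours and 50 minutes after 10:05.
Total minutes: 10 x 60 + 5 + 2 x 60 + 50 = 775.
775 mod 720 = 55 minutes = 12:55.
Now compute the angle at 12:55:
Hour hand: 0 x 30 + 55 x 0.5 = 27.5 degrees
Minute hand: 55 x 6 = 330 degrees
Difference: |27.5 - 330| = 302.5 degrees
Smaller angle: 360 - 302.5 = 57.5 degrees

Final answer: 57.5 degrees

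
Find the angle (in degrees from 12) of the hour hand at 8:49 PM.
The hour hand moves 30 degrees per hour and 0.5 degrees per minute.
At 8:49: (8) x 30 + 49 x 0.5 = 240 + 24.5 = 264.5 degrees

Final answer: 264.5 degrees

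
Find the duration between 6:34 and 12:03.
From 6:34 to 12:03:
(12 x 60 + 3) - (6 x 60 + 34) = 723 - 394 = 329 minutes
= 5 hours and 29 minutes

Final answer: 5 hours and 29 minutes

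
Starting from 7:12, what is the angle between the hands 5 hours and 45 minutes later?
First find the time 5 hours and 45 minutes after 7:12.
Total minutes: 7 x 60 + 12 + 5 x 60 + 45 = 777.
777 mod 720 = 57 minutes = 12:57.
Now compute the angle at 12:57:
Hour hand: 0 x 30 + 57 x 0.5 = 28.5 degrees
Minute hand: 57 x 6 = 342 degrees
Difference: |28.5 - 342| = 313.5 degrees
Smaller angle: 360 - 313.5 = 46.5 degrees

Final answer: 46.5 degrees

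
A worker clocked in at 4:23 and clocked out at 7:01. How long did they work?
From 4:23 to 7:01:
(7 x 60 + 1) - (4 x 60 + 23) = 421 - 263 = 158 minutes
= 2 hours and 38 minutes

Final answer: 2 hours and 38 minutes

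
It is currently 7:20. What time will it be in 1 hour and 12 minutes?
Starting time: 7:20
Adding 12 minutes to 20 minutes: 20 + 12 = 32 minutes
Adding 1 hour: 7 + 1 = 8
Final time: 8:32

Final answer: 8:32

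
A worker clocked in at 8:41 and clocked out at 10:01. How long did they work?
From 8:41 to 10:01:
(10 x 60 + 1) - (8 x 60 + 41) = 601 - 521 = 80 minutes
= 1 hour and 20 minutes

Final answer: 1 hour and 20 minutes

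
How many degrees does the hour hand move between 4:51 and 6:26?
The hour hand moves 0.5 degrees per minute.
Time elapsed: 6:26 - 4:51 = 95 minutes
Angular displacement: 95 x 0.5 = 47.5 degrees

Final answer: 47.5 degrees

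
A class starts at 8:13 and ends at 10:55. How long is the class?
From 8:13 to 10:55:
(10 x 60 + 55) - (8 x 60 + 13) = 655 - 493 = 162 minutes
= 2 hours and 42 minutes

Final answer: 2 hours and 42 minutes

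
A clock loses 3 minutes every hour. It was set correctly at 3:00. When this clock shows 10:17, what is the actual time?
For every 60 true minutes, the faulty clock advances 57 minutes, so 1 faulty-clock minute corresponds to 60/57 true minutes.
From 3:00 to 10:17 on the faulty dial is 437 minutes.
True elapsed: 437 x 60/57 = 460 minutes = 7 hours and 40 minutes.
True time: 3:00 + 7 hours and 40 minutes = 10:40.

Final answer: 10:40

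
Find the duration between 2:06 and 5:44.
From 2:06 to 5:44:
(5 x 60 + 44) - (2 x 60 + 6) = 344 - 126 = 218 minutes
= 3 hours and 38 minutes

Final answer: 3 hours and 38 minutes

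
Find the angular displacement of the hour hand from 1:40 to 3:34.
The hour hand moves 0.5 degrees per minute.
Time elapsed: 3:34 - 1:40 = 114 minutes
Angular displacement: 114 x 0.5 = 57 degrees

Final answer: 57 degrees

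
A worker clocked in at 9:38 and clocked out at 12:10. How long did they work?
From 9:38 to 12:10:
(12 x 60 + 10) - (9 x 60 + 38) = 730 - 578 = 152 minutes
= 2 hours and 32 minutes

Final answer: 2 hours and 32 minutes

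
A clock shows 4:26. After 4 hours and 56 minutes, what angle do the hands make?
First find the time 4 hours and 56 minutes after 4:26.
Total minutes: 4 x 60 + 26 + 4 x 60 + 56 = 562.
562 mod 720 = 562 minutes = 9:22.
Now compute the angle at 9:22:
Hour hand: 9 x 30 + 22 x 0.5 = 281 degrees
Minute hand: 22 x 6 = 132 degrees
Difference: |281 - 132| = 149 degrees
The angle is 149 degrees

Final answer: 149 degrees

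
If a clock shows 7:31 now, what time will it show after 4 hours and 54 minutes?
Starting time: 7:31
Adding 54 minutes to 31 minutes: 31 + 54 = 85 minutes = 1 hour and 25 minutes
Adding 4 hours: 7 + 4 + 1 (carry) = 12
Final time: 12:25

Final answer: 12:25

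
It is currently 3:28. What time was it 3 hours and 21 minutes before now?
Starting time: 3:28 = 208 total minutes past 12:00
Subtracting: 3 hours and 21 minutes = 201 minutes
208 - 201 = 7 minutes
= 7 minutes past 12:00 = 12:07

Final answer: 12:07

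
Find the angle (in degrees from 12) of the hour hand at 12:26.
The hour hand moves 30 degrees per hour and 0.5 degrees per minute.
At 12:26: (0) x 30 + 26 x 0.5 = 0 + 13 = 13 degrees

Final answer: 13 degrees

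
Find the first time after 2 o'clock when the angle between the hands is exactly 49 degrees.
At t minutes past 2:00, the hour hand is at 30 x 2 + 0.5t degrees and the minute hand is at 6t degrees.
The smaller angle between them is 49 degrees when |30H - 5.5t| = 49 or |30H - 5.5t| = 311.
With H = 2, solve 30 x 2 - 5.5t = +/- target for each target:
  t = (30 x 2 - 49) / 5.5 = 2
  t = (30 x 2 + 49) / 5.5 = 19.82
  t = (30 x 2 - 311) / 5.5 = -45.64 (outside (0, 60))
  t = (30 x 2 + 311) / 5.5 = 67.45 (outside (0, 60))
Valid solutions in (0, 60): {2, 19.82} minutes.
The first occurrence is t = 2 minutes.
The hands form a 49-degree angle at 2 minutes past 2:00.

Final answer: 2 minutes past 2:00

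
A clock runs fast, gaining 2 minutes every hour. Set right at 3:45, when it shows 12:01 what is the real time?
For every 60 true minutes, the faulty clock advances 62 minutes, so 1 faulty-clock minute corresponds to 60/62 true minutes.
From 3:45 to 12:01 on the faulty dial is 496 minutes.
True elapsed: 496 x 60/62 = 480 minutes = 8 hours.
True time: 3:45 + 8 hours = 11:45.

Final answer: 11:45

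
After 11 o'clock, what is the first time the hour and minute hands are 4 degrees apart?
At t minutes past 11:00, the hour hand is at 30 x 11 + 0.5t degrees and the minute hand is at 6t degrees.
The smaller angle between them is 4 degrees when |30H - 5.5t| = 4 or |30H - 5.5t| = 356.
With H = 11, solve 30 x 11 - 5.5t = +/- target for each target:
  t = (30 x 11 - 4) / 5.5 = 59.27
  t = (30 x 11 + 4) / 5.5 = 60.73 (outside (0, 60))
  t = (30 x 11 - 356) / 5.5 = -4.73 (outside (0, 60))
  t = (30 x 11 + 356) / 5.5 = 124.73 (outside (0, 60))
Valid solutions in (0, 60): {59.27} minutes.
The first occurrence is t = 59.27 minutes.
The hands form a 4-degree angle at 59.27 minutes past 11:00.

Final answer: 59.27 minutes past 11:00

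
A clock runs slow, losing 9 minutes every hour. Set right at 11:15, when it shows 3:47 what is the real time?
For every 60 true minutes, the faulty clock advances 51 minutes, so 1 faulty-clock minute corresponds to 60/51 true minutes.
From 11:15 to 3:47 on the faulty dial is 272 minutes.
True elapsed: 272 x 60/51 = 320 minutes = 5 hours and 20 minutes.
True time: 11:15 + 5 hours and 20 minutes = 4:35.

Final answer: 4:35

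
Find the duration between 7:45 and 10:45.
From 7:45 to 10:45:
(10 x 60 + 45) - (7 x 60 + 45) = 645 - 465 = 180 minutes
= 3 hours

Final answer: 3 hours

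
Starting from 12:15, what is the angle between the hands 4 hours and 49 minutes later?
First find the time 4 hours and 49 minutes after 12:15.
Total minutes: 12 x 60 + 15 + 4 x 60 + 49 = 1024.
1024 mod 720 = 304 minutes = 5:04.
Now compute the angle at 5:04:
Hour hand: 5 x 30 + 4 x 0.5 = 152 degrees
Minute hand: 4 x 6 = 24 degrees
Difference: |152 - 24| = 128 degrees
The angle is 128 degrees

Final answer: 128 degrees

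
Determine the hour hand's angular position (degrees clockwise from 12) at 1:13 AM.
The hour hand moves 30 degrees per hour and 0.5 degrees per minute.
At 1:13: (1) x 30 + 13 x 0.5 = 30 + 6.5 = 36.5 degrees

Final answer: 36.5 degrees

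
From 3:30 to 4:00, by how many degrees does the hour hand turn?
The hour hand moves 0.5 degrees per minute.
Time elapsed: 4:00 - 3:30 = 30 minutes
Angular displacement: 30 x 0.5 = 15 degrees

Final answer: 15 degrees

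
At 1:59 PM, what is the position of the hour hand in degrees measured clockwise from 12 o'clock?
The hour hand moves 30 degrees per hour and 0.5 degrees per minute.
At 1:59: (1) x 30 + 59 x 0.5 = 30 + 29.5 = 59.5 degrees

Final answer: 59.5 degrees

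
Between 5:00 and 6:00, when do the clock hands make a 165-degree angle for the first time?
At t minutes past 5:00, the hour hand is at 30 x 5 + 0.5t degrees and the minute hand is at 6t degrees.
The smaller angle between them is 165 degrees when |30H - 5.5t| = 165 or |30H - 5.5t| = 195.
With H = 5, solve 30 x 5 - 5.5t = +/- target for each target:
  t = (30 x 5 - 165) / 5.5 = -2.73 (outside (0, 60))
  t = (30 x 5 + 165) / 5.5 = 57.27
  t = (30 x 5 - 195) / 5.5 = -8.18 (outside (0, 60))
  t = (30 x 5 + 195) / 5.5 = 62.73 (outside (0, 60))
Valid solutions in (0, 60): {57.27} minutes.
The first occurrence is t = 57.27 minutes.
The hands form a 165-degree angle at 57.27 minutes past 5:00.

Final answer: 57.27 minutes past 5:00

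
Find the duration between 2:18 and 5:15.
From 2:18 to 5:15:
(5 x 60 + 15) - (2 x 60 + 18) = 315 - 138 = 177 minutes
= 2 hours and 57 minutes

Final answer: 2 hours and 57 minutes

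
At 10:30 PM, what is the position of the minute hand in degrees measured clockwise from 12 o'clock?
The minute hand moves 6 degrees per minute.
At 10:30: 30 x 6 = 180 degrees

Final answer: 180 degrees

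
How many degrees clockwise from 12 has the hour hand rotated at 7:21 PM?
The hour hand moves 30 degrees per hour and 0.5 degrees per minute.
At 7:21: (7) x 30 + 21 x 0.5 = 210 + 10.5 = 220.5 degrees

Final answer: 220.5 degrees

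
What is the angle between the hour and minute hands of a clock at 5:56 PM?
Hour hand position: 5 x 30 + 56 x 0.5 = 178 degrees
Minute hand position: 56 x 6 = 336 degrees
Difference: |178 - 336| = 158 degrees
The angle between the hands is 158 degrees

Final answer: 158 degrees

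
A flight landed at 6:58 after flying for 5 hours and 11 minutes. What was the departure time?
Starting time: 6:58 = 418 total minutes past 12:00
Subtracting: 5 hours and 11 minutes = 311 minutes
418 - 311 = 107 minutes
= 1 hour and 47 minutes past 12:00 = 1:47

Final answer: 1:47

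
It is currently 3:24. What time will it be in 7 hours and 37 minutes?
Starting time: 3:24
Adding 37 minutes to 24 minutes: 24 + 37 = 61 minutes = 1 hour and 1 minute
Adding 7 hours: 3 + 7 + 1 (carry) = 11
Final time: 11:01

Final answer: 11:01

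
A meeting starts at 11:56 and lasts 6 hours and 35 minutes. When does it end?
Starting time: 11:56
Adding 35 minutes to 56 minutes: 56 + 35 = 91 minutes = 1 hour and 31 minutes
Adding 6 hours: 11 + 6 + 1 (carry) = 18 - 12 = 6
Final time: 6:31

Final answer: 6:31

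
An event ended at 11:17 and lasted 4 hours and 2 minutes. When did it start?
Starting time: 11:17 = 677 total minutes past 12:00
Subtracting: 4 hours and 2 minutes = 242 minutes
677 - 242 = 435 minutes
= 7 hours and 15 minutes past 12:00 = 7:15

Final answer: 7:15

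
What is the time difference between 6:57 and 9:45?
From 6:57 to 9:45:
(9 x 60 + 45) - (6 x 60 + 57) = 585 - 417 = 168 minutes
= 2 hours and 48 minutes

Final answer: 2 hours and 48 minutes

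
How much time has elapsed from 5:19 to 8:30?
From 5:19 to 8:30:
(8 x 60 + 30) - (5 x 60 + 19) = 510 - 319 = 191 minutes
= 3 hours and 11 minutes

Final answer: 3 hours and 11 minutes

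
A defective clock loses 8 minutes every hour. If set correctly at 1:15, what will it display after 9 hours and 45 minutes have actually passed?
For every 60 true minutes, the faulty clock advances 60 - 8 = 52 minutes.
True elapsed: 9 hours and 45 minutes = 585 minutes.
Faulty clock advances: 585 x 52/60 = 507 minutes (drift: 78 minutes behind).
Shown time: 1:15 + 507 minutes = 9:42.

Final answer: 9:42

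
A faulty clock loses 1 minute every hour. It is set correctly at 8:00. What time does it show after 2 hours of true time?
For every 60 true minutes, the faulty clock advances 60 - 1 = 59 minutes.
True elapsed: 2 hours = 120 minutes.
Faulty clock advances: 120 x 59/60 = 118 minutes (drift: 2 minutes behind).
Shown time: 8:00 + 118 minutes = 9:58.

Final answer: 9:58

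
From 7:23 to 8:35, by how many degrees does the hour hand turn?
The hour hand moves 0.5 degrees per minute.
Time elapsed: 8:35 - 7:23 = 72 minutes
Angular displacement: 72 x 0.5 = 36 degrees

Final answer: 36 degrees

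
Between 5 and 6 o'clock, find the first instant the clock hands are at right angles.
At t minutes past 5:00, the hour hand is at 30 x 5 + 0.5t degrees and the minute hand is at 6t degrees.
The smaller angle between them is 90 degrees when |30H - 5.5t| = 90 or |30H - 5.5t| = 270.
With H = 5, solve 30 x 5 - 5.5t = +/- target for each target:
  t = (30 x 5 - 90) / 5.5 = 10.91
  t = (30 x 5 + 90) / 5.5 = 43.64
  t = (30 x 5 - 270) / 5.5 = -21.82 (outside (0, 60))
  t = (30 x 5 + 270) / 5.5 = 76.36 (outside (0, 60))
Valid solutions in (0, 60): {10.91, 43.64} minutes.
First occurrence: t = 10.91 minutes.
The hands are at right angles at 10.91 minutes past 5:00.

Final answer: 10.91 minutes past 5:00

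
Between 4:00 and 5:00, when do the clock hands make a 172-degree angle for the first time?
At t minutes past 4:00, the hour hand is at 30 x 4 + 0.5t degrees and the minute hand is at 6t degrees.
The smaller angle between them is 172 degrees when |30H - 5.5t| = 172 or |30H - 5.5t| = 188.
With H = 4, solve 30 x 4 - 5.5t = +/- target for each target:
  t = (30 x 4 - 172) / 5.5 = -9.45 (outside (0, 60))
  t = (30 x 4 + 172) / 5.5 = 53.09
  t = (30 x 4 - 188) / 5.5 = -12.36 (outside (0, 60))
  t = (30 x 4 + 188) / 5.5 = 56
Valid solutions in (0, 60): {53.09, 56} minutes.
The first occurrence is t = 53.09 minutes.
The hands form a 172-degree angle at 53.09 minutes past 4:00.

Final answer: 53.09 minutes past 4:00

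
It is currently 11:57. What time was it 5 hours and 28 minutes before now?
Starting time: 11:57 = 717 total minutes past 12:00
Subtracting: 5 hours and 28 minutes = 328 minutes
717 - 328 = 389 minutes
= 6 hours and 29 minutes past 12:00 = 6:29

Final answer: 6:29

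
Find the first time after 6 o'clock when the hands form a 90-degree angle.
At t minutes past 6:00, the hour hand is at 30 x 6 + 0.5t degrees and the minute hand is at 6t degrees.
The smaller angle between them is 90 degrees when |30H - 5.5t| = 90 or |30H - 5.5t| = 270.
With H = 6, solve 30 x 6 - 5.5t = +/- target for each target:
  t = (30 x 6 - 90) / 5.5 = 16.36
  t = (30 x 6 + 90) / 5.5 = 49.09
  t = (30 x 6 - 270) / 5.5 = -16.36 (outside (0, 60))
  t = (30 x 6 + 270) / 5.5 = 81.82 (outside (0, 60))
Valid solutions in (0, 60): {16.36, 49.09} minutes.
First occurrence: t = 16.36 minutes.
The hands are at right angles at 16.36 minutes past 6:00.

Final answer: 16.36 minutes past 6:00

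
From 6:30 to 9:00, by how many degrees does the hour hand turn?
The hour hand moves 0.5 degrees per minute.
Time elapsed: 9:00 - 6:30 = 150 minutes
Angular displacement: 150 x 0.5 = 75 degrees

Final answer: 75 degrees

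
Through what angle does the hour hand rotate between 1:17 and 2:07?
The hour hand moves 0.5 degrees per minute.
Time elapsed: 2:07 - 1:17 = 50 minutes
Angular displacement: 50 x 0.5 = 25 degrees

Final answer: 25 degrees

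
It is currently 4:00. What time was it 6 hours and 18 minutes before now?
Starting time: 4:00 = 240 total minutes past 12:00
Subtracting: 6 hours and 18 minutes = 378 minutes
240 - 378 = -138 (negative, add 12 hours = 720) = 582 minutes
= 9 hours and 42 minutes past 12:00 = 9:42

Final answer: 9:42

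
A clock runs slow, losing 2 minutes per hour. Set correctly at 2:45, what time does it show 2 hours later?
For every 60 true minutes, the faulty clock advances 60 - 2 = 58 minutes.
True elapsed: 2 hours = 120 minutes.
Faulty clock advances: 120 x 58/60 = 116 minutes (drift: 4 minutes behind).
Shown time: 2:45 + 116 minutes = 4:41.

Final answer: 4:41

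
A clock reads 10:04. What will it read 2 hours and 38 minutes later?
Starting time: 10:04
Adding 38 minutes to 4 minutes: 4 + 38 = 42 minutes
Adding 2 hours: 10 + 2 = 12
Final time: 12:42

Final answer: 12:42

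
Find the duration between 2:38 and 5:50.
From 2:38 to 5:50:
(5 x 60 + 50) - (2 x 60 + 38) = 350 - 158 = 192 minutes
= 3 hours and 12 minutes

Final answer: 3 hours and 12 minutes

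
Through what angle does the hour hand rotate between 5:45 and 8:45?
The hour hand moves 0.5 degrees per minute.
Time elapsed: 8:45 - 5:45 = 180 minutes
Angular displacement: 180 x 0.5 = 90 degrees

Final answer: 90 degrees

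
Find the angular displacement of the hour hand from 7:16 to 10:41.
The hour hand moves 0.5 degrees per minute.
Time elapsed: 10:41 - 7:16 = 205 minutes
Angular displacement: 205 x 0.5 = 102.5 degrees

Final answer: 102.5 degrees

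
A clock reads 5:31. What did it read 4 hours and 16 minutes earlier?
Starting time: 5:31 = 331 total minutes past 12:00
Subtracting: 4 hours and 16 minutes = 256 minutes
331 - 256 = 75 minutes
= 1 hour and 15 minutes past 12:00 = 1:15

Final answer: 1:15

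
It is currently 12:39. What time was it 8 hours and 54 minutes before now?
Starting time: 12:39 = 39 total minutes past 12:00
Subtracting: 8 hours and 54 minutes = 534 minutes
39 - 534 = -495 (negative, add 12 hours = 720) = 225 minutes
= 3 hours and 45 minutes past 12:00 = 3:45

Final answer: 3:45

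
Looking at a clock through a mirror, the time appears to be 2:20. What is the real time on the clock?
Reflection across the vertical (12-6) axis maps a hand at angle A degrees to (360 - A) degrees, which sends a reading of T minutes past 12:00 to (720 - T) minutes past 12:00.
Mirror reads 2:20 = 140 minutes past 12:00.
Actual time: (720 - 140) mod 720 = 580 minutes = 9:40.

Final answer: 9:40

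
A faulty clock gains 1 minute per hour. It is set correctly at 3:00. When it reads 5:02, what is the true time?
For every 60 true minutes, the faulty clock advances 61 minutes, so 1 faulty-clock minute corresponds to 60/61 true minutes.
From 3:00 to 5:02 on the faulty dial is 122 minutes.
True elapsed: 122 x 60/61 = 120 minutes = 2 hours.
True time: 3:00 + 2 hours = 5:00.

Final answer: 5:00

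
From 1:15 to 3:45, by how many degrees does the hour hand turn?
The hour hand moves 0.5 degrees per minute.
Time elapsed: 3:45 - 1:15 = 150 minutes
Angular displacement: 150 x 0.5 = 75 degrees

Final answer: 75 degrees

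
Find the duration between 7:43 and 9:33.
From 7:43 to 9:33:
(9 x 60 + 33) - (7 x 60 + 43) = 573 - 463 = 110 minutes
= 1 hour and 50 minutes

Final answer: 1 hour and 50 minutes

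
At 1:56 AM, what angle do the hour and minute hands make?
Hour hand position: 1 x 30 + 56 x 0.5 = 58 degrees
Minute hand position: 56 x 6 = 336 degrees
Difference: |58 - 336| = 278 degrees
Since 278 > 180, the smaller angle is 360 - 278 = 82 degrees

Final answer: 82 degrees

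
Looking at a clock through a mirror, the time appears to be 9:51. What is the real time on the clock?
Reflection across the vertical (12-6) axis maps a hand at angle A degrees to (360 - A) degrees, which sends a reading of T minutes past 12:00 to (720 - T) minutes past 12:00.
Mirror reads 9:51 = 591 minutes past 12:00.
Actual time: (720 - 591) mod 720 = 129 minutes = 2:09.

Final answer: 2:09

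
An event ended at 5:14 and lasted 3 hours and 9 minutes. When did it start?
Starting time: 5:14 = 314 total minutes past 12:00
Subtracting: 3 hours and 9 minutes = 189 minutes
314 - 189 = 125 minutes
= 2 hours and 5 minutes past 12:00 = 2:05

Final answer: 2:05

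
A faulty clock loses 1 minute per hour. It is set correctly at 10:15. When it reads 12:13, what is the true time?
For every 60 true minutes, the faulty clock advances 59 minutes, so 1 faulty-clock minute corresponds to 60/59 true minutes.
From 10:15 to 12:13 on the faulty dial is 118 minutes.
True elapsed: 118 x 60/59 = 120 minutes = 2 hours.
True time: 10:15 + 2 hours = 12:15.

Final answer: 12:15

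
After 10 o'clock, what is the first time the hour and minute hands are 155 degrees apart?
At t minutes past 10:00, the hour hand is at 30 x 10 + 0.5t degrees and the minute hand is at 6t degrees.
The smaller angle between them is 155 degrees when |30H - 5.5t| = 155 or |30H - 5.5t| = 205.
With H = 10, solve 30 x 10 - 5.5t = +/- target for each target:
  t = (30 x 10 - 155) / 5.5 = 26.36
  t = (30 x 10 + 155) / 5.5 = 82.73 (outside (0, 60))
  t = (30 x 10 - 205) / 5.5 = 17.27
  t = (30 x 10 + 205) / 5.5 = 91.82 (outside (0, 60))
Valid solutions in (0, 60): {17.27, 26.36} minutes.
The first occurrence is t = 17.27 minutes.
The hands form a 155-degree angle at 17.27 minutes past 10:00.

Final answer: 17.27 minutes past 10:00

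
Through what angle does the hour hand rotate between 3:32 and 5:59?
The hour hand moves 0.5 degrees per minute.
Time elapsed: 5:59 - 3:32 = 147 minutes
Angular displacement: 147 x 0.5 = 73.5 degrees

Final answer: 73.5 degrees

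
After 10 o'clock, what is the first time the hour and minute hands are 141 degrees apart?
At t minutes past 10:00, the hour hand is at 30 x 10 + 0.5t degrees and the minute hand is at 6t degrees.
The smaller angle between them is 141 degrees when |30H - 5.5t| = 141 or |30H - 5.5t| = 219.
With H = 10, solve 30 x 10 - 5.5t = +/- target for each target:
  t = (30 x 10 - 141) / 5.5 = 28.91
  t = (30 x 10 + 141) / 5.5 = 80.18 (outside (0, 60))
  t = (30 x 10 - 219) / 5.5 = 14.73
  t = (30 x 10 + 219) / 5.5 = 94.36 (outside (0, 60))
Valid solutions in (0, 60): {14.73, 28.91} minutes.
The first occurrence is t = 14.73 minutes.
The hands form a 141-degree angle at 14.73 minutes past 10:00.

Final answer: 14.73 minutes past 10:00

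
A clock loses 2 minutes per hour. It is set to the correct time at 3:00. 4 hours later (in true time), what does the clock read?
For every 60 true minutes, the faulty clock advances 60 - 2 = 58 minutes.
True elapsed: 4 hours = 240 minutes.
Faulty clock advances: 240 x 58/60 = 232 minutes (drift: 8 minutes behind).
Shown time: 3:00 + 232 minutes = 6:52.

Final answer: 6:52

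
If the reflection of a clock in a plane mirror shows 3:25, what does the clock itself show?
Reflection across the vertical (12-6) axis maps a hand at angle A degrees to (360 - A) degrees, which sends a reading of T minutes past 12:00 to (720 - T) minutes past 12:00.
Mirror reads 3:25 = 205 minutes past 12:00.
Actual time: (720 - 205) mod 720 = 515 minutes = 8:35.

Final answer: 8:35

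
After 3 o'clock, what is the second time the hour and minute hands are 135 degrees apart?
At t minutes past 3:00, the hour hand is at 30 x 3 + 0.5t degrees and the minute hand is at 6t degrees.
The smaller angle between them is 135 degrees when |30H - 5.5t| = 135 or |30H - 5.5t| = 225.
With H = 3, solve 30 x 3 - 5.5t = +/- target for each target:
  t = (30 x 3 - 135) / 5.5 = -8.18 (outside (0, 60))
  t = (30 x 3 + 135) / 5.5 = 40.91
  t = (30 x 3 - 225) / 5.5 = -24.55 (outside (0, 60))
  t = (30 x 3 + 225) / 5.5 = 57.27
Valid solutions in (0, 60): {40.91, 57.27} minutes.
The second occurrence is t = 57.27 minutes.
The hands form a 135-degree angle at 57.27 minutes past 3:00.

Final answer: 57.27 minutes past 3:00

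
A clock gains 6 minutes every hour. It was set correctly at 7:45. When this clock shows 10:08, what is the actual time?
For every 60 true minutes, the faulty clock advances 66 minutes, so 1 faulty-clock minute corresponds to 60/66 true minutes.
From 7:45 to 10:08 on the faulty dial is 143 minutes.
True elapsed: 143 x 60/66 = 130 minutes = 2 hours and 10 minutes.
True time: 7:45 + 2 hours and 10 minutes = 9:55.

Final answer: 9:55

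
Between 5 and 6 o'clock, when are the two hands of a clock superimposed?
The minute hand gains 5.5 degrees per minute on the hour hand.
At 5:00, the hour hand is at 150 degrees and the minute hand is at 0 degrees.
The gap is 150 degrees. Time to close: 150/5.5 = 60 x 5/11 = 27.27 minutes.
The hands overlap at 27.27 minutes past 5:00.

Final answer: 27.27 minutes past 5:00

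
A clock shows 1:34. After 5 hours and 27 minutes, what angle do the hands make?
First find the time 5 hours and 27 minutes after 1:34.
Total minutes: 1 x 60 + 34 + 5 x 60 + 27 = 421.
421 mod 720 = 421 minutes = 7:01.
Now compute the angle at 7:01:
Hour hand: 7 x 30 + 1 x 0.5 = 210.5 degrees
Minute hand: 1 x 6 = 6 degrees
Difference: |210.5 - 6| = 204.5 degrees
Smaller angle: 360 - 204.5 = 155.5 degrees

Final answer: 155.5 degrees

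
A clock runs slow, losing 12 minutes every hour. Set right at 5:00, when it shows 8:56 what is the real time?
For every 60 true minutes, the faulty clock advances 48 minutes, so 1 faulty-clock minute corresponds to 60/48 true minutes.
From 5:00 to 8:56 on the faulty dial is 236 minutes.
True elapsed: 236 x 60/48 = 295 minutes = 4 hours and 55 minutes.
True time: 5:00 + 4 hours and 55 minutes = 9:55.

Final answer: 9:55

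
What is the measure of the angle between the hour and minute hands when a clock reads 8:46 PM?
Hour hand position: 8 x 30 + 46 x 0.5 = 263 degrees
Minute hand position: 46 x 6 = 276 degrees
Difference: |263 - 276| = 13 degrees
The angle between the hands is 13 degrees

Final answer: 13 degrees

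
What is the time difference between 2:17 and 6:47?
From 2:17 to 6:47:
(6 x 60 + 47) - (2 x 60 + 17) = 407 - 137 = 270 minutes
= 4 hours and 30 minutes

Final answer: 4 hours and 30 minutes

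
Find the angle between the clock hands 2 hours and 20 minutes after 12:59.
First find the time 2 hours and 20 minutes after 12:59.
Total minutes: 12 x 60 + 59 + 2 x 60 + 20 = 919.
919 mod 720 = 199 minutes = 3:19.
Now compute the angle at 3:19:
Hour hand: 3 x 30 + 19 x 0.5 = 99.5 degrees
Minute hand: 19 x 6 = 114 degrees
Difference: |99.5 - 114| = 14.5 degrees
The angle is 14.5 degrees

Final answer: 14.5 degrees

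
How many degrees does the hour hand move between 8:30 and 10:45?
The hour hand moves 0.5 degrees per minute.
Time elapsed: 10:45 - 8:30 = 135 minutes
Angular displacement: 135 x 0.5 = 67.5 degrees

Final answer: 67.5 degrees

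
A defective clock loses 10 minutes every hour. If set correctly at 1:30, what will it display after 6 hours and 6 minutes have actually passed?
For every 60 true minutes, the faulty clock advances 60 - 10 = 50 minutes.
True elapsed: 6 hours and 6 minutes = 366 minutes.
Faulty clock advances: 366 x 50/60 = 305 minutes (drift: 61 minutes behind).
Shown time: 1:30 + 305 minutes = 6:35.

Final answer: 6:35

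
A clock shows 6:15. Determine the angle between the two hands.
Hour hand position: 6 x 30 + 15 x 0.5 = 187.5 degrees
Minute hand position: 15 x 6 = 90 degrees
Difference: |187.5 - 90| = 97.5 degrees
The angle between the hands is 97.5 degrees

Final answer: 97.5 degrees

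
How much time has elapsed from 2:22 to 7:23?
From 2:22 to 7:23:
(7 x 60 + 23) - (2 x 60 + 22) = 443 - 142 = 301 minutes
= 5 hours and 1 minute

Final answer: 5 hours and 1 minute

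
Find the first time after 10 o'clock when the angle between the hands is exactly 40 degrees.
At t minutes past 10:00, the hour hand is at 30 x 10 + 0.5t degrees and the minute hand is at 6t degrees.
The smaller angle between them is 40 degrees when |30H - 5.5t| = 40 or |30H - 5.5t| = 320.
With H = 10, solve 30 x 10 - 5.5t = +/- target for each target:
  t = (30 x 10 - 40) / 5.5 = 47.27
  t = (30 x 10 + 40) / 5.5 = 61.82 (outside (0, 60))
  t = (30 x 10 - 320) / 5.5 = -3.64 (outside (0, 60))
  t = (30 x 10 + 320) / 5.5 = 112.73 (outside (0, 60))
Valid solutions in (0, 60): {47.27} minutes.
The first occurrence is t = 47.27 minutes.
The hands form a 40-degree angle at 47.27 minutes past 10:00.

Final answer: 47.27 minutes past 10:00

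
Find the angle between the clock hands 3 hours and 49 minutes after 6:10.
First find the time 3 hours and 49 minutes after 6:10.
Total minutes: 6 x 60 + 10 + 3 x 60 + 49 = 599.
599 mod 720 = 599 minutes = 9:59.
Now compute the angle at 9:59:
Hour hand: 9 x 30 + 59 x 0.5 = 299.5 degrees
Minute hand: 59 x 6 = 354 degrees
Difference: |299.5 - 354| = 54.5 degrees
The angle is 54.5 degrees

Final answer: 54.5 degrees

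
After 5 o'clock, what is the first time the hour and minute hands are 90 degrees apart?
At t minutes past 5:00, the hour hand is at 30 x 5 + 0.5t degrees and the minute hand is at 6t degrees.
The smaller angle between them is 90 degrees when |30H - 5.5t| = 90 or |30H - 5.5t| = 270.
With H = 5, solve 30 x 5 - 5.5t = +/- target for each target:
  t = (30 x 5 - 90) / 5.5 = 10.91
  t = (30 x 5 + 90) / 5.5 = 43.64
  t = (30 x 5 - 270) / 5.5 = -21.82 (outside (0, 60))
  t = (30 x 5 + 270) / 5.5 = 76.36 (outside (0, 60))
Valid solutions in (0, 60): {10.91, 43.64} minutes.
The first occurrence is t = 10.91 minutes.
The hands form a 90-degree angle at 10.91 minutes past 5:00.

Final answer: 10.91 minutes past 5:00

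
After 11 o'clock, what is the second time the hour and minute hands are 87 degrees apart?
At t minutes past 11:00, the hour hand is at 30 x 11 + 0.5t degrees and the minute hand is at 6t degrees.
The smaller angle between them is 87 degrees when |30H - 5.5t| = 87 or |30H - 5.5t| = 273.
With H = 11, solve 30 x 11 - 5.5t = +/- target for each target:
  t = (30 x 11 - 87) / 5.5 = 44.18
  t = (30 x 11 + 87) / 5.5 = 75.82 (outside (0, 60))
  t = (30 x 11 - 273) / 5.5 = 10.36
  t = (30 x 11 + 273) / 5.5 = 109.64 (outside (0, 60))
Valid solutions in (0, 60): {10.36, 44.18} minutes.
The second occurrence is t = 44.18 minutes.
The hands form a 87-degree angle at 44.18 minutes past 11:00.

Final answer: 44.18 minutes past 11:00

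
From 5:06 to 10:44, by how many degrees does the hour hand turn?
The hour hand moves 0.5 degrees per minute.
Time elapsed: 10:44 - 5:06 = 338 minutes
Angular displacement: 338 x 0.5 = 169 degrees

Final answer: 169 degrees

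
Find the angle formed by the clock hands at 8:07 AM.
Hour hand position: 8 x 30 + 7 x 0.5 = 243.5 degrees
Minute hand position: 7 x 6 = 42 degrees
Difference: |243.5 - 42| = 201.5 degrees
Since 201.5 > 180, the smaller angle is 360 - 201.5 = 158.5 degrees

Final answer: 158.5 degrees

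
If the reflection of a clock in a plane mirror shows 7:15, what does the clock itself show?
Reflection across the vertical (12-6) axis maps a hand at angle A degrees to (360 - A) degrees, which sends a reading of T minutes past 12:00 to (720 - T) minutes past 12:00.
Mirror reads 7:15 = 435 minutes past 12:00.
Actual time: (720 - 435) mod 720 = 285 minutes = 4:45.

Final answer: 4:45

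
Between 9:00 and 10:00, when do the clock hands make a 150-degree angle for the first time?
At t minutes past 9:00, the hour hand is at 30 x 9 + 0.5t degrees and the minute hand is at 6t degrees.
The smaller angle between them is 150 degrees when |30H - 5.5t| = 150 or |30H - 5.5t| = 210.
With H = 9, solve 30 x 9 - 5.5t = +/- target for each target:
  t = (30 x 9 - 150) / 5.5 = 21.82
  t = (30 x 9 + 150) / 5.5 = 76.36 (outside (0, 60))
  t = (30 x 9 - 210) / 5.5 = 10.91
  t = (30 x 9 + 210) / 5.5 = 87.27 (outside (0, 60))
Valid solutions in (0, 60): {10.91, 21.82} minutes.
The first occurrence is t = 10.91 minutes.
The hands form a 150-degree angle at 10.91 minutes past 9:00.

Final answer: 10.91 minutes past 9:00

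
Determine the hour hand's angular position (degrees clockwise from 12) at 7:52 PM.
The hour hand moves 30 degrees per hour and 0.5 degrees per minute.
At 7:52: (7) x 30 + 52 x 0.5 = 210 + 26 = 236 degrees

Final answer: 236 degrees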